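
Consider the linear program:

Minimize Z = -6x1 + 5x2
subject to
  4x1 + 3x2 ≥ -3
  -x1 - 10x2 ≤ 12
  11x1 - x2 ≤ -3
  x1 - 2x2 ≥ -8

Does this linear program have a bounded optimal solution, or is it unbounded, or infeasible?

Corner points and Z = -6x1 + 5x2:
  (-12/37, -21/37) → Z = -33/37
  (-30/11, 29/11) → Z = 325/11
  (2/21, 85/21) → Z = 59/3
The feasible region has finitely many vertices and no improving ray; the minimum is -33/37 at (-12/37, -21/37).

bounded optimum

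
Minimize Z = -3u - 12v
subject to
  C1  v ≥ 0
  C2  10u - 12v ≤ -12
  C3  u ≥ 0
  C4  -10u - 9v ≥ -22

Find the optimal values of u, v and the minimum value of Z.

Extreme points and Z = -3u - 12v:
  (0, 1) → Z = -12
  (26/35, 34/21) → Z = -758/35
  (0, 22/9) → Z = -88/3

The optimum lies where u = 0 and -10u - 9v = -22.
Solving simultaneously gives u = 0, v = 22/9.

u = 0, v = 22/9, minimum Z = -88/3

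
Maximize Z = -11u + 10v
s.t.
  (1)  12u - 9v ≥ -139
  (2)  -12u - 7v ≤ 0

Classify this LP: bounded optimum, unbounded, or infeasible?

From the feasible point (-973/192, 139/16), moving in the direction (9, 12) keeps every constraint satisfied while Z increases without bound.

unbounded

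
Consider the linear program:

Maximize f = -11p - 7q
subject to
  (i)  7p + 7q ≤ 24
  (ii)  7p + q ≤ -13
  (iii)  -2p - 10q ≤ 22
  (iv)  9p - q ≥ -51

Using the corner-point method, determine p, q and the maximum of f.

Vertices and f = -11p - 7q:
  (-115/42, 37/6) → f = -274/21
  (-333/70, 573/70) → f = -174/35
  (-27/17, -32/17) → f = 521/17
  (-133/23, -24/23) → f = 1631/23

The optimum lies where -2p - 10q = 22 and 9p - q = -51.
Solving simultaneously gives p = -133/23, q = -24/23.

p = -133/23, q = -24/23, maximum f = 1631/23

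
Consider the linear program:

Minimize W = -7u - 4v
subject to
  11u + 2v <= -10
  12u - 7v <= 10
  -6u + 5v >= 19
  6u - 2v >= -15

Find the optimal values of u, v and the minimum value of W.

u = -25/17, v = 105/34, minimum W = -35/17

The optimum lies where 11u + 2v = -10 and 6u - 2v = -15.
Solving simultaneously gives u = -25/17, v = 105/34.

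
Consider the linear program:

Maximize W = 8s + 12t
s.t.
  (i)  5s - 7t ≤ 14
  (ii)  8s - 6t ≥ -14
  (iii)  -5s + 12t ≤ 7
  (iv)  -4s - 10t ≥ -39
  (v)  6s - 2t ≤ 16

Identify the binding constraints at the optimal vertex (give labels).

(iii) and (v)

Extreme points and W = 8s + 12t:
  (-7, -7) → W = -140
  (21/8, -1/8) → W = 39/2
  (-21/11, -7/33) → W = -196/11
  (103/31, 61/31) → W = 1556/31

The maximum is at (103/31, 61/31). Substituting into each constraint, equality holds for (iii) and (v); the remaining constraints have slack.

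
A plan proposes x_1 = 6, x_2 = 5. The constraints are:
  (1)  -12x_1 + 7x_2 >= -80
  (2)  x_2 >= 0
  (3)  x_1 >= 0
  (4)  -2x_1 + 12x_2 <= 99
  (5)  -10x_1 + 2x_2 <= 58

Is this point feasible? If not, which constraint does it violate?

feasible

(1): -37 ≥ -80 ✓
(2): 5 ≥ 0 ✓
(3): 6 ≥ 0 ✓
(4): 48 ≤ 99 ✓
(5): -50 ≤ 58 ✓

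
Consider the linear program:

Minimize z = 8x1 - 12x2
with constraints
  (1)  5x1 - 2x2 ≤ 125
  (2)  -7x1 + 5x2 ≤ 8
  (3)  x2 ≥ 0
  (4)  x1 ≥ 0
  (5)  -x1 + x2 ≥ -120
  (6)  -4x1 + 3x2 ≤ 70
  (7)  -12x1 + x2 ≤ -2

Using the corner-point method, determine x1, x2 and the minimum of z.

x1 = 641/11, x2 = 915/11, minimum z = -532

Feasible corners and z = 8x1 - 12x2:
  (641/11, 915/11) → z = -532
  (25, 0) → z = 200
  (18/53, 110/53) → z = -1176/53
  (1/6, 0) → z = 4/3

At the optimal vertex, 5x1 - 2x2 = 125 and -7x1 + 5x2 = 8.
Solving simultaneously gives x1 = 641/11, x2 = 915/11.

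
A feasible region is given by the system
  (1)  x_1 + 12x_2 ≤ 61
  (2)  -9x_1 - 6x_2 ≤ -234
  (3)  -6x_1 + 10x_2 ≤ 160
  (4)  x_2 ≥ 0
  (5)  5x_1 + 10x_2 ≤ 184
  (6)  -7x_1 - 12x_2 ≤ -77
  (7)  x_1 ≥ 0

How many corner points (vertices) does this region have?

Of the 21 pairwise boundary intersections, those satisfying every inequality are:
  (407/17, 105/34)
  (799/25, 121/50)
  (26, 0)
  (184/5, 0)

4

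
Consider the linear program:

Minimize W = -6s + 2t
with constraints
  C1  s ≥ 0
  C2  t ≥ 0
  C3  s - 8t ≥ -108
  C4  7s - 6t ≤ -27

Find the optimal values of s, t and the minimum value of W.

Feasible corners and W = -6s + 2t:
  (0, 27/2) → W = 27
  (0, 9/2) → W = 9
  (216/25, 729/50) → W = -567/25

The optimum lies where s - 8t = -108 and 7s - 6t = -27.
Solving simultaneously gives s = 216/25, t = 729/50.

s = 216/25, t = 729/50, minimum W = -567/25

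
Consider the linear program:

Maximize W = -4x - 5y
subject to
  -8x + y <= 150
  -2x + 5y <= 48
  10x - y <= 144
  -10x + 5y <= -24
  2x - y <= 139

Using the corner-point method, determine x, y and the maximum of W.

Vertices and W = -4x - 5y:
  (-129/5, -282/5) → W = 1926/5
  (-289/6, -706/3) → W = 4108/3
  (16, 16) → W = -144
  (9, 66/5) → W = -102
  (5/8, -551/4) → W = 2745/4

The optimum lies where -8x + y = 150 and 2x - y = 139.
Solving simultaneously gives x = -289/6, y = -706/3.

x = -289/6, y = -706/3, maximum W = 4108/3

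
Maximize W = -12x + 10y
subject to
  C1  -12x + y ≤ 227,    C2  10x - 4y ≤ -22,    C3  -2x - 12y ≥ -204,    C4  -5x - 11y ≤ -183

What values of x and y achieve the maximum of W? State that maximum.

Feasible corners and W = -12x + 10y:
  (69/16, 521/32) → W = 1777/16
  (49/13, 194/13) → W = 104
  (-24/19, 327/19) → W = 3558/19

The binding constraints are -2x - 12y = -204 and -5x - 11y = -183.
Solving simultaneously gives x = -24/19, y = 327/19.

x = -24/19, y = 327/19, maximum W = 3558/19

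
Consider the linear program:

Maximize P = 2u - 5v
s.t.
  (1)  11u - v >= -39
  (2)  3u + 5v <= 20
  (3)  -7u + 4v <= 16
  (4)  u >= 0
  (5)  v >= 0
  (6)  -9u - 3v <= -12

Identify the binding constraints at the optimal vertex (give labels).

Corner points and P = 2u - 5v:
  (0, 4) → P = -20
  (20/3, 0) → P = 40/3
  (4/3, 0) → P = 8/3

The maximum is at (20/3, 0). Substituting into each constraint, equality holds for (2) and (5); the remaining constraints have slack.

(2) and (5)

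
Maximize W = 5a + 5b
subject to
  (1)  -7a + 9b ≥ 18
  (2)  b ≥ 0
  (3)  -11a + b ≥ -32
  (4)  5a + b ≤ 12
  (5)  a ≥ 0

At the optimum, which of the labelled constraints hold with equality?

(4) and (5)

Corner points and W = 5a + 5b:
  (45/26, 87/26) → W = 330/13
  (0, 2) → W = 10
  (0, 12) → W = 60

The maximum is at (0, 12). Substituting into each constraint, equality holds for (4) and (5); the remaining constraints have slack.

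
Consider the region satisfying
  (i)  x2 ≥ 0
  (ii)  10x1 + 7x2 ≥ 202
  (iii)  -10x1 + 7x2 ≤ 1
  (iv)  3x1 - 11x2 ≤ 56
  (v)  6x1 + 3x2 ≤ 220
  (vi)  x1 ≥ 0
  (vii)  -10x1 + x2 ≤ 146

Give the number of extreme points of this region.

Intersecting each pair of boundary lines and keeping only the points that satisfy every inequality leaves:
  (201/20, 29/2)
  (2614/131, 46/131)
  (1537/72, 1103/36)
  (2588/75, 108/25)

4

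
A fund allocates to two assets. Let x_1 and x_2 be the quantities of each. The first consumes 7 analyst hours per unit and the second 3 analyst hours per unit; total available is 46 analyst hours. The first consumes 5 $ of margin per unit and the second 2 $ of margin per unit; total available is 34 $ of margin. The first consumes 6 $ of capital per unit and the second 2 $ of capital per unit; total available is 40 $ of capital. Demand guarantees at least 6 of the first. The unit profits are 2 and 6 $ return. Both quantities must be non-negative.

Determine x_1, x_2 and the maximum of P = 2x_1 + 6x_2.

x_1 = 6, x_2 = 4/3, maximum P = 20

Extreme points and P = 2x_1 + 6x_2:
  (46/7, 0) → P = 92/7
  (6, 0) → P = 12
  (6, 4/3) → P = 20

The optimum lies where 7x_1 + 3x_2 = 46 and x_1 = 6.
Solving simultaneously gives x_1 = 6, x_2 = 4/3.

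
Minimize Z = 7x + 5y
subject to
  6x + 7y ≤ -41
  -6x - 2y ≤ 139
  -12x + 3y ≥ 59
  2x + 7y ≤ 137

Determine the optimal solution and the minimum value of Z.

x = -535/42, y = -219/7, minimum Z = -10315/42

Corner points and Z = 7x + 5y:
  (-297/10, 98/5) → Z = -1099/10
  (-268/51, -23/17) → Z = -2221/51
  (-535/42, -219/7) → Z = -10315/42

At the optimal vertex, -6x - 2y = 139 and -12x + 3y = 59.
Solving simultaneously gives x = -535/42, y = -219/7.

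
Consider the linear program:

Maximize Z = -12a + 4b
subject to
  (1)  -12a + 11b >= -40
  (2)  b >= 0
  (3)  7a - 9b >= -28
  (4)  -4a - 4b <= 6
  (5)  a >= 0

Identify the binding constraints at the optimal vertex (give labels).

(3) and (5)

Vertices and Z = -12a + 4b:
  (10/3, 0) → Z = -40
  (668/31, 616/31) → Z = -5552/31
  (0, 0) → Z = 0
  (0, 28/9) → Z = 112/9

The maximum is at (0, 28/9). Substituting into each constraint, equality holds for (3) and (5); the remaining constraints have slack.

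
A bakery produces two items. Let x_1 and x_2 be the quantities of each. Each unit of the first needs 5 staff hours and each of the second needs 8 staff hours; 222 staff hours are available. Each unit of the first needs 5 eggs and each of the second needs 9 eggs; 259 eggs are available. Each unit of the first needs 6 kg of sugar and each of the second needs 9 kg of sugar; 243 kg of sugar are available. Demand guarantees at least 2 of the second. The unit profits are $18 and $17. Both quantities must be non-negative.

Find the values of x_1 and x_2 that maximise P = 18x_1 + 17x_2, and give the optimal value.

Extreme points and P = 18x_1 + 17x_2:
  (0, 27) → P = 459
  (0, 2) → P = 34
  (75/2, 2) → P = 709

The binding constraints are 6x_1 + 9x_2 = 243 and x_2 = 2.
Solving simultaneously gives x_1 = 75/2, x_2 = 2.

x_1 = 75/2, x_2 = 2, maximum P = 709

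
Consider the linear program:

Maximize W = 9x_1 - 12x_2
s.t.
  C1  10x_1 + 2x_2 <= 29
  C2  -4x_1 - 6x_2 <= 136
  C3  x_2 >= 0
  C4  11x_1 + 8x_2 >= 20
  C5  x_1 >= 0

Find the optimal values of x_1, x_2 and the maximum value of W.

Extreme points and W = 9x_1 - 12x_2:
  (29/10, 0) → W = 261/10
  (0, 29/2) → W = -174
  (20/11, 0) → W = 180/11
  (0, 5/2) → W = -30

The optimum lies where 10x_1 + 2x_2 = 29 and x_2 = 0.
Solving simultaneously gives x_1 = 29/10, x_2 = 0.

x_1 = 29/10, x_2 = 0, maximum W = 261/10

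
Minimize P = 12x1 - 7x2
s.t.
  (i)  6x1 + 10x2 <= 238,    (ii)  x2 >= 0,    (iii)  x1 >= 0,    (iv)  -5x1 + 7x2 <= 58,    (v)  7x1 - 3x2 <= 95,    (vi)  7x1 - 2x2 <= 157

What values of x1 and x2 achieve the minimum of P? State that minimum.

x1 = 0, x2 = 58/7, minimum P = -58

Corner points and P = 12x1 - 7x2:
  (543/46, 769/46) → P = 1133/46
  (208/11, 137/11) → P = 1537/11
  (0, 0) → P = 0
  (95/7, 0) → P = 1140/7
  (0, 58/7) → P = -58

The optimum lies where x1 = 0 and -5x1 + 7x2 = 58.
Solving simultaneously gives x1 = 0, x2 = 58/7.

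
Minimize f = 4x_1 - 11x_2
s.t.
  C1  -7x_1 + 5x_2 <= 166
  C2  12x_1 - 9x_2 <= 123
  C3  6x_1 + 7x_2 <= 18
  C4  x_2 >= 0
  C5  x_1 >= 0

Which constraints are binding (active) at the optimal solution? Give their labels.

Vertices and f = 4x_1 - 11x_2:
  (3, 0) → f = 12
  (0, 18/7) → f = -198/7
  (0, 0) → f = 0

The minimum is at (0, 18/7). Substituting into each constraint, equality holds for C3 and C5; the remaining constraints have slack.

C3 and C5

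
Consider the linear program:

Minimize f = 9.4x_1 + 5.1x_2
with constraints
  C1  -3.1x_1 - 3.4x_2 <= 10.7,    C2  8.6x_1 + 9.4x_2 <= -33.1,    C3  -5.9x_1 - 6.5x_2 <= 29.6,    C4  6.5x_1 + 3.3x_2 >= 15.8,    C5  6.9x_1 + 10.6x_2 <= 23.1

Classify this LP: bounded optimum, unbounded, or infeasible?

infeasible

The boundaries -3.1x_1 - 3.4x_2 = 10.7 and -5.9x_1 - 6.5x_2 = 29.6 meet at (3109/9, -2863/9), but that point violates 8.6x_1 + 9.4x_2 ≤ -33.1. Every candidate vertex is excluded by some other constraint, so the feasible region is empty.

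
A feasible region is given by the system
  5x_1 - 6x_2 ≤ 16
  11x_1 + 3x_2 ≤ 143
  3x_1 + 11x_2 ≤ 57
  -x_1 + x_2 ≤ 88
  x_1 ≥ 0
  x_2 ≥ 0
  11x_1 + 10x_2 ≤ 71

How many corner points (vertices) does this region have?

The feasible vertices (each the meet of two boundaries and inside every other half-plane) are:
  (16/5, 0)
  (293/58, 179/116)
  (0, 57/11)
  (211/91, 414/91)
  (0, 0)

5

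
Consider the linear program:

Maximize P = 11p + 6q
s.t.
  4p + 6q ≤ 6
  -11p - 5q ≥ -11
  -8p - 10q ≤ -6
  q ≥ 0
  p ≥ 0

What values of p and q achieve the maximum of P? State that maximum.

Extreme points and P = 11p + 6q:
  (18/23, 11/23) → P = 264/23
  (0, 1) → P = 6
  (1, 0) → P = 11
  (3/4, 0) → P = 33/4
  (0, 3/5) → P = 18/5

The binding constraints are 4p + 6q = 6 and -11p - 5q = -11.
Solving simultaneously gives p = 18/23, q = 11/23.

p = 18/23, q = 11/23, maximum P = 264/23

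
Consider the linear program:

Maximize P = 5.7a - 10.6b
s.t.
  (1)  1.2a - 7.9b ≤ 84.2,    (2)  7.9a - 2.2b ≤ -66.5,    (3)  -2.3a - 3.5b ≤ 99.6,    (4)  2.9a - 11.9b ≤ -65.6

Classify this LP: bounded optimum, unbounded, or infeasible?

Vertices and P = 5.7a - 10.6b:
  (-64703/8763, 32539/8763) → P = -1427441/17526
  (-5053/134, -3449/938) → P = -1650553/9380
The feasible region has finitely many vertices and no improving ray; the maximum is -1427441/17526 at (-64703/8763, 32539/8763).

bounded optimum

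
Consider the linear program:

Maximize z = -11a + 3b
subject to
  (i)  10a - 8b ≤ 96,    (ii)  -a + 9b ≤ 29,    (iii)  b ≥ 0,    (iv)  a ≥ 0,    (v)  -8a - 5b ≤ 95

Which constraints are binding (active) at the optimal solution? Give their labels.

Feasible corners and z = -11a + 3b:
  (548/41, 193/41) → z = -5449/41
  (48/5, 0) → z = -528/5
  (0, 29/9) → z = 29/3
  (0, 0) → z = 0

The maximum is at (0, 29/9). Substituting into each constraint, equality holds for (ii) and (iv); the remaining constraints have slack.

(ii) and (iv)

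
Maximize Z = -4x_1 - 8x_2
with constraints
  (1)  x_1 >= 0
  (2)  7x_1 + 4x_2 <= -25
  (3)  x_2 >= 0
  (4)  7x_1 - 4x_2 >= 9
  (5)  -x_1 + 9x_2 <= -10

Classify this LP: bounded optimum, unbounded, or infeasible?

The boundaries x_1 = 0 and 7x_1 + 4x_2 = -25 meet at (0, -25/4), but that point violates x_2 ≥ 0. Every candidate vertex is excluded by some other constraint, so the feasible region is empty.

infeasible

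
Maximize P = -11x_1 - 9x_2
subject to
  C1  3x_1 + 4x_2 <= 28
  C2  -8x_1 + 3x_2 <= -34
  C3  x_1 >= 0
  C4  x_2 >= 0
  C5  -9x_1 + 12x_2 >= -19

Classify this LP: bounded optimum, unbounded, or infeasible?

Feasible corners and P = -11x_1 - 9x_2:
  (220/41, 122/41) → P = -3518/41
  (103/18, 65/24) → P = -6287/72
  (117/23, 154/69) → P = -1749/23
The feasible region has finitely many vertices and no improving ray; the maximum is -1749/23 at (117/23, 154/69).

bounded optimum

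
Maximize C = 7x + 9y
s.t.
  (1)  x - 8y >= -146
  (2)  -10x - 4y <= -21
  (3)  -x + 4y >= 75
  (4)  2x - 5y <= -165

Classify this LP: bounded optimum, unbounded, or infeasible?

The boundaries x - 8y = -146 and -10x - 4y = -21 meet at (-104/21, 1481/84), but that point violates 2x - 5y ≤ -165. Every candidate vertex is excluded by some other constraint, so the feasible region is empty.

infeasible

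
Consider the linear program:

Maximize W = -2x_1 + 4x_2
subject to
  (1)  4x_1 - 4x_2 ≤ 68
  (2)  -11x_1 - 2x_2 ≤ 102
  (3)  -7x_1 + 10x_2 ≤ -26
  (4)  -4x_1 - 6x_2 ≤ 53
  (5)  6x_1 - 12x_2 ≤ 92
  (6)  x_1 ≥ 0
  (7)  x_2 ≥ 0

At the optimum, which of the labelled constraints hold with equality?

(1) and (3)

Extreme points and W = -2x_1 + 4x_2:
  (48, 31) → W = 28
  (56/3, 5/3) → W = -92/3
  (26/7, 0) → W = -52/7
  (46/3, 0) → W = -92/3

The maximum is at (48, 31). Substituting into each constraint, equality holds for (1) and (3); the remaining constraints have slack.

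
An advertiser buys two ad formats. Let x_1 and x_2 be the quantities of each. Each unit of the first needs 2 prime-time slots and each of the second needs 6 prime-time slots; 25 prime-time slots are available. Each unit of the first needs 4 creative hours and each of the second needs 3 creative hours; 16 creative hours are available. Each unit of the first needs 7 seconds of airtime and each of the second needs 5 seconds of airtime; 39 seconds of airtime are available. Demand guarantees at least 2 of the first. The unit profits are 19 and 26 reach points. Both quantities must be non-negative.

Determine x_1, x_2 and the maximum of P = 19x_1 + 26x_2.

x_1 = 2, x_2 = 8/3, maximum P = 322/3

Extreme points and P = 19x_1 + 26x_2:
  (4, 0) → P = 76
  (2, 0) → P = 38
  (2, 8/3) → P = 322/3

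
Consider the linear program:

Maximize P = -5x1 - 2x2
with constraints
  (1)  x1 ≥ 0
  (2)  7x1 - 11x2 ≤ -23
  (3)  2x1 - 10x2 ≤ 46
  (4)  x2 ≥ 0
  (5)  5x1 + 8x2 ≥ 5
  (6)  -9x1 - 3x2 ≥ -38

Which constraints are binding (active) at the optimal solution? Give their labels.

Vertices and P = -5x1 - 2x2:
  (0, 23/11) → P = -46/11
  (0, 38/3) → P = -76/3
  (349/120, 473/120) → P = -897/40

The maximum is at (0, 23/11). Substituting into each constraint, equality holds for (1) and (2); the remaining constraints have slack.

(1) and (2)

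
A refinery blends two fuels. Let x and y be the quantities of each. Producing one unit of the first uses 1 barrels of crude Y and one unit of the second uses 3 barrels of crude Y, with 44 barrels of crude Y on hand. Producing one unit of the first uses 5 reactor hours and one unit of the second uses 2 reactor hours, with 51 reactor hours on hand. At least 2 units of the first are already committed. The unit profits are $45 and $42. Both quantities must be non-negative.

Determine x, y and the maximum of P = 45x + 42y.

x = 5, y = 13, maximum P = 771

Vertices and P = 45x + 42y:
  (51/5, 0) → P = 459
  (2, 0) → P = 90
  (5, 13) → P = 771
  (2, 14) → P = 678

The optimum lies where x + 3y = 44 and 5x + 2y = 51.
Solving simultaneously gives x = 5, y = 13.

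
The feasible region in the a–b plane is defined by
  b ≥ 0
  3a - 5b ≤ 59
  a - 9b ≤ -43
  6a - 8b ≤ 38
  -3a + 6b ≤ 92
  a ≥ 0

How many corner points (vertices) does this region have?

4

The feasible vertices (each the meet of two boundaries and inside every other half-plane) are:
  (343/23, 148/23)
  (0, 43/9)
  (241/3, 111/2)
  (0, 46/3)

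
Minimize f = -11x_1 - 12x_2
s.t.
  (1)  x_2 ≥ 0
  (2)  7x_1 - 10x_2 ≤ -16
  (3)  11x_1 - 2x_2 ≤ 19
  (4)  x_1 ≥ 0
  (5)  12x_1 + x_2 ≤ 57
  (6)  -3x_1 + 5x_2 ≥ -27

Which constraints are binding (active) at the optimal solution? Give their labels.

(4) and (5)

Feasible corners and f = -11x_1 - 12x_2:
  (37/16, 103/32) → f = -1025/16
  (0, 8/5) → f = -96/5
  (19/5, 57/5) → f = -893/5
  (0, 57) → f = -684

The minimum is at (0, 57). Substituting into each constraint, equality holds for (4) and (5); the remaining constraints have slack.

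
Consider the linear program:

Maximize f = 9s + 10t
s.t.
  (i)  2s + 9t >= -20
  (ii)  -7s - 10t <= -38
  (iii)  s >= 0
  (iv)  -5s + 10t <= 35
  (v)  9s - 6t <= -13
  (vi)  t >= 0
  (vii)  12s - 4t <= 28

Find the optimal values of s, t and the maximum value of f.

s = 4/3, t = 25/6, maximum f = 161/3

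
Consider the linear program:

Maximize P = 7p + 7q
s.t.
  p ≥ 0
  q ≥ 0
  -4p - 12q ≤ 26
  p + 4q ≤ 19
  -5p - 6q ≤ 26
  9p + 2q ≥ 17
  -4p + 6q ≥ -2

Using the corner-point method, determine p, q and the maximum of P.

Corner points and P = 7p + 7q:
  (15/17, 77/17) → P = 644/17
  (61/11, 37/11) → P = 686/11
  (53/31, 25/31) → P = 546/31

The optimum lies where p + 4q = 19 and -4p + 6q = -2.
Solving simultaneously gives p = 61/11, q = 37/11.

p = 61/11, q = 37/11, maximum P = 686/11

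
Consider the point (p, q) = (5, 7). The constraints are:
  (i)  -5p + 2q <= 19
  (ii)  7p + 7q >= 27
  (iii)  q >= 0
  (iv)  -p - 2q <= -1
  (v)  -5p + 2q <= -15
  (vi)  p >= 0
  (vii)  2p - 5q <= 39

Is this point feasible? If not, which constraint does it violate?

not feasible — violates (v)

Constraint (v): -5p + 2q = -11, which is not ≤ -15. All other constraints are satisfied.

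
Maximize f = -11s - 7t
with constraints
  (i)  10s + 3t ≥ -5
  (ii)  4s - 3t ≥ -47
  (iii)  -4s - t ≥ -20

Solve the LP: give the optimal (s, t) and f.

Vertices and f = -11s - 7t:
  (-26/7, 75/7) → f = -239/7
  (65/2, -110) → f = 825/2
  (13/16, 67/4) → f = -2019/16

The optimum lies where 10s + 3t = -5 and -4s - t = -20.
Solving simultaneously gives s = 65/2, t = -110.

s = 65/2, t = -110, maximum f = 825/2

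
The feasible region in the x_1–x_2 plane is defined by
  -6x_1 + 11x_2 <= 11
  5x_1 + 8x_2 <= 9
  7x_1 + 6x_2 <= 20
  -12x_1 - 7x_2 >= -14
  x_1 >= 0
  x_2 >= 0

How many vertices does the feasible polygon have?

Intersecting each pair of boundary lines and keeping only the points that satisfy every inequality leaves:
  (11/103, 109/103)
  (0, 1)
  (49/61, 38/61)
  (7/6, 0)
  (0, 0)

5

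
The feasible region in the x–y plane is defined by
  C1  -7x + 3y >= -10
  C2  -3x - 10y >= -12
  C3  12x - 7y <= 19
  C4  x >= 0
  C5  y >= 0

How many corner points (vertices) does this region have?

Intersecting each pair of boundary lines and keeping only the points that satisfy every inequality leaves:
  (136/79, 54/79)
  (10/7, 0)
  (0, 6/5)
  (0, 0)

4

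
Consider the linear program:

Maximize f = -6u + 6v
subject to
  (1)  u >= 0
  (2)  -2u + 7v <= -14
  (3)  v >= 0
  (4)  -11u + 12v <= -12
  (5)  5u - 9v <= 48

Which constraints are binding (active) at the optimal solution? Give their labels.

(2) and (3)

Corner points and f = -6u + 6v:
  (7, 0) → f = -42
  (210/17, 26/17) → f = -1104/17
  (48/5, 0) → f = -288/5

The maximum is at (7, 0). Substituting into each constraint, equality holds for (2) and (3); the remaining constraints have slack.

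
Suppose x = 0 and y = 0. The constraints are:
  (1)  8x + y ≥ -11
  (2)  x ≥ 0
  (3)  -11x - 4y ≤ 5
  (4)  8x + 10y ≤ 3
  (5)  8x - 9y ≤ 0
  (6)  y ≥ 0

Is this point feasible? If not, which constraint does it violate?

feasible

(1): 0 ≥ -11 ✓
(2): 0 ≥ 0 ✓
(3): 0 ≤ 5 ✓
(4): 0 ≤ 3 ✓
(5): 0 ≤ 0 ✓
(6): 0 ≥ 0 ✓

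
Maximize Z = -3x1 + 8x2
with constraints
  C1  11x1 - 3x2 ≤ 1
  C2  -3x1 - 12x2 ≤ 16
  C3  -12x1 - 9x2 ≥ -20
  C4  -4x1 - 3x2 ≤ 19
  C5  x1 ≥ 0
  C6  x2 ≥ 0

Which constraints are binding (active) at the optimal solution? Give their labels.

Corner points and Z = -3x1 + 8x2:
  (23/45, 208/135) → Z = 1457/135
  (1/11, 0) → Z = -3/11
  (0, 20/9) → Z = 160/9
  (0, 0) → Z = 0

The maximum is at (0, 20/9). Substituting into each constraint, equality holds for C3 and C5; the remaining constraints have slack.

C3 and C5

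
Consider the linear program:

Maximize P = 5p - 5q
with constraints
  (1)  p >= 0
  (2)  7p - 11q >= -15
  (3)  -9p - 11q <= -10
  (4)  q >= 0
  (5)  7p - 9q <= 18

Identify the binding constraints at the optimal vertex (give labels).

Vertices and P = 5p - 5q:
  (0, 15/11) → P = -75/11
  (0, 10/11) → P = -50/11
  (333/14, 33/2) → P = 255/7
  (10/9, 0) → P = 50/9
  (18/7, 0) → P = 90/7

The maximum is at (333/14, 33/2). Substituting into each constraint, equality holds for (2) and (5); the remaining constraints have slack.

(2) and (5)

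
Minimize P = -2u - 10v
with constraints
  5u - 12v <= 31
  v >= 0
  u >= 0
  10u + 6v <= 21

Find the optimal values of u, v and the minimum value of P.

At the optimal vertex, u = 0 and 10u + 6v = 21.
Solving simultaneously gives u = 0, v = 7/2.

u = 0, v = 7/2, minimum P = -35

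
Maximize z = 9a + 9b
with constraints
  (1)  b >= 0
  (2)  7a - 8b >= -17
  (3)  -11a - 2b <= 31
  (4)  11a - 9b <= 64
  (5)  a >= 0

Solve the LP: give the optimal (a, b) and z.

Vertices and z = 9a + 9b:
  (64/11, 0) → z = 576/11
  (0, 0) → z = 0
  (133/5, 127/5) → z = 468
  (0, 17/8) → z = 153/8

The binding constraints are 7a - 8b = -17 and 11a - 9b = 64.
Solving simultaneously gives a = 133/5, b = 127/5.

a = 133/5, b = 127/5, maximum z = 468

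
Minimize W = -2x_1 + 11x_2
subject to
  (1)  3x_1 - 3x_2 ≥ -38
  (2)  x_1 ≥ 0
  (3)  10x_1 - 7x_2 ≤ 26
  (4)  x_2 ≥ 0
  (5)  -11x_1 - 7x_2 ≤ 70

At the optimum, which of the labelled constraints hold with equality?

(3) and (4)

Extreme points and W = -2x_1 + 11x_2:
  (0, 38/3) → W = 418/3
  (344/9, 458/9) → W = 1450/3
  (0, 0) → W = 0
  (13/5, 0) → W = -26/5

The minimum is at (13/5, 0). Substituting into each constraint, equality holds for (3) and (4); the remaining constraints have slack.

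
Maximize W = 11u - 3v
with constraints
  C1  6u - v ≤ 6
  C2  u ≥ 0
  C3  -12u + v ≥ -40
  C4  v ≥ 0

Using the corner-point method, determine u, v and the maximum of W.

u = 1, v = 0, maximum W = 11

Corner points and W = 11u - 3v:
  (17/3, 28) → W = -65/3
  (1, 0) → W = 11
  (0, 0) → W = 0
The feasible region is unbounded (it extends along (0, 1), (1, 12)), but W strictly decreases along every unbounded feasible direction, so there is no improving ray and the maximum is attained at a vertex.

At the optimal vertex, 6u - v = 6 and v = 0.
Solving simultaneously gives u = 1, v = 0.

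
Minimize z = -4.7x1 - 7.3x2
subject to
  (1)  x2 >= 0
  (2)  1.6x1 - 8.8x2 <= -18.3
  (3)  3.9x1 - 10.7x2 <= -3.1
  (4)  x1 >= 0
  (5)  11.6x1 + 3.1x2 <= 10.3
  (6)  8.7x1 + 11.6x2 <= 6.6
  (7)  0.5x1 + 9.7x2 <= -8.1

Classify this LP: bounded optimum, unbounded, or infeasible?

The boundaries x2 = 0 and 0.5x1 + 9.7x2 = -8.1 meet at (-16.2, 0), but that point violates x1 ≥ 0. Every candidate vertex is excluded by some other constraint, so the feasible region is empty.

infeasible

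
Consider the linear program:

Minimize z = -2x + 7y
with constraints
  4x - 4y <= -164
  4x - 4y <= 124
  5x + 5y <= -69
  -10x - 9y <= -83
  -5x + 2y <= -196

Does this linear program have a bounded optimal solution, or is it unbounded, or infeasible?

The boundaries 4x - 4y = -164 and -5x + 2y = -196 meet at (278/3, 401/3), but that point violates 5x + 5y ≤ -69. Every candidate vertex is excluded by some other constraint, so the feasible region is empty.

infeasible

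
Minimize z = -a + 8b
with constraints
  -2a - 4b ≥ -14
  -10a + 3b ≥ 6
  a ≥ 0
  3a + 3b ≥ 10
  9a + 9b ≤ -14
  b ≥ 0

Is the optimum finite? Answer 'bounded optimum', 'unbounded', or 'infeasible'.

Constraints 3a + 3b ≥ 10 and 9a + 9b ≤ -14 have parallel boundaries but demand opposite sides — no point can satisfy both, so the region is empty.

infeasible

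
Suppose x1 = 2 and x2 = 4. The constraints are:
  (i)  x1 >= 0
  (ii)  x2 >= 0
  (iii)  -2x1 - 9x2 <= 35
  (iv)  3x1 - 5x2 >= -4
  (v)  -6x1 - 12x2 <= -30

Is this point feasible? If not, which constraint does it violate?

Constraint (iv): 3x1 - 5x2 = -14, which is not ≥ -4. All other constraints are satisfied.

not feasible — violates (iv)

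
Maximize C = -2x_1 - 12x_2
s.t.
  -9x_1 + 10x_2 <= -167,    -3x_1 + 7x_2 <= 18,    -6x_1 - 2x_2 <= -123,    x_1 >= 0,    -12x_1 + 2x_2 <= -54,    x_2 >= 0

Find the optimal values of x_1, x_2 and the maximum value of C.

x_1 = 41/2, x_2 = 0, maximum C = -41

Feasible corners and C = -2x_1 - 12x_2:
  (1349/33, 221/11) → C = -10654/33
  (782/39, 35/26) → C = -2194/39
  (41/2, 0) → C = -41
The feasible region is unbounded (it extends along (7, 3), (1, 0)), but C strictly decreases along every unbounded feasible direction, so there is no improving ray and the maximum is attained at a vertex.

The optimum lies where -6x_1 - 2x_2 = -123 and x_2 = 0.
Solving simultaneously gives x_1 = 41/2, x_2 = 0.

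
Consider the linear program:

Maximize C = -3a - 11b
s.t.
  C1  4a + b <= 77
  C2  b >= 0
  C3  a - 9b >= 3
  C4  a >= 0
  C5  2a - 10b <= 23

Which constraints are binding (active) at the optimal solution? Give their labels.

Vertices and C = -3a - 11b:
  (696/37, 65/37) → C = -2803/37
  (793/42, 31/21) → C = -3061/42
  (3, 0) → C = -9
  (23/2, 0) → C = -69/2

The maximum is at (3, 0). Substituting into each constraint, equality holds for C2 and C3; the remaining constraints have slack.

C2 and C3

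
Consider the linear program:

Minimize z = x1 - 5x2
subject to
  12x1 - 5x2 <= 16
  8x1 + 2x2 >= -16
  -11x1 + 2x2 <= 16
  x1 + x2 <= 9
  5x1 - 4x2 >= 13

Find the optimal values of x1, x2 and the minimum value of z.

x1 = -1/23, x2 = -76/23, minimum z = 379/23

Feasible corners and z = x1 - 5x2:
  (-3/4, -5) → z = 97/4
  (-1/23, -76/23) → z = 379/23
  (-19/21, -92/21) → z = 21

At the optimal vertex, 12x1 - 5x2 = 16 and 5x1 - 4x2 = 13.
Solving simultaneously gives x1 = -1/23, x2 = -76/23.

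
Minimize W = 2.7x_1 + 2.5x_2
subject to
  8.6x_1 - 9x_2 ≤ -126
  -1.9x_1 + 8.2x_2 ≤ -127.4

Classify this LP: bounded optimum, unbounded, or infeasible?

unbounded

From the feasible point (-108990/2671, -66752/2671), moving in the direction (-8.2, -1.9) keeps every constraint satisfied while W decreases without bound.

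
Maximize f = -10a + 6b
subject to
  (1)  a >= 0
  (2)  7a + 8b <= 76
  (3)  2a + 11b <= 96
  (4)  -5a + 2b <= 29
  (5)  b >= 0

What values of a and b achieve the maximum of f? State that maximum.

a = 0, b = 96/11, maximum f = 576/11

Vertices and f = -10a + 6b:
  (0, 96/11) → f = 576/11
  (0, 0) → f = 0
  (68/61, 520/61) → f = 40
  (76/7, 0) → f = -760/7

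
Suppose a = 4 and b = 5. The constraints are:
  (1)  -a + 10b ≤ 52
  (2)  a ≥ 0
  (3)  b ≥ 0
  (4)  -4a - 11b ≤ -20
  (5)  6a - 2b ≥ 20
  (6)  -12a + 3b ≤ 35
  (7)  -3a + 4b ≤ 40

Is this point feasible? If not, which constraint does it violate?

Constraint (5): 6a - 2b = 14, which is not ≥ 20. All other constraints are satisfied.

not feasible — violates (5)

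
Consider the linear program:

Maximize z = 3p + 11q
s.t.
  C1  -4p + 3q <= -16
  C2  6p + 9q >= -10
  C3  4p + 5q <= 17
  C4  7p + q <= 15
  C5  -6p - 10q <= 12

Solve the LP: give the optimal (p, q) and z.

Extreme points and z = 3p + 11q:
  (61/25, -52/25) → z = -389/25
  (62/29, -72/29) → z = -606/29
  (81/32, -87/32) → z = -357/16

p = 61/25, q = -52/25, maximum z = -389/25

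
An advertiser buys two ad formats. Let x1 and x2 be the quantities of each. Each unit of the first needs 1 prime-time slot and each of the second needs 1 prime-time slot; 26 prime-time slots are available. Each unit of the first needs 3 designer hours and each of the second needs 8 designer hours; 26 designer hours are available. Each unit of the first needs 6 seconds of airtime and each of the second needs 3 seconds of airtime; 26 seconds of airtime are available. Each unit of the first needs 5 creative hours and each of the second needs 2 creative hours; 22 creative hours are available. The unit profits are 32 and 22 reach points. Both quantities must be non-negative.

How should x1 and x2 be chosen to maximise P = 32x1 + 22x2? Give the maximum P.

x1 = 10/3, x2 = 2, maximum P = 452/3

Corner points and P = 32x1 + 22x2:
  (0, 0) → P = 0
  (0, 13/4) → P = 143/2
  (13/3, 0) → P = 416/3
  (10/3, 2) → P = 452/3

At the optimal vertex, 3x1 + 8x2 = 26 and 6x1 + 3x2 = 26.
Solving simultaneously gives x1 = 10/3, x2 = 2.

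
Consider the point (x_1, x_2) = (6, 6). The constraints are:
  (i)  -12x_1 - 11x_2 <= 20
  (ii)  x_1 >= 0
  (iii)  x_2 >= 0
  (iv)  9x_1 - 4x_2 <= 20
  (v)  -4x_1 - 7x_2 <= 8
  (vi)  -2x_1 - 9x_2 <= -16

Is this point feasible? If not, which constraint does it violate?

Constraint (iv): 9x_1 - 4x_2 = 30, which is not ≤ 20. All other constraints are satisfied.

not feasible — violates (iv)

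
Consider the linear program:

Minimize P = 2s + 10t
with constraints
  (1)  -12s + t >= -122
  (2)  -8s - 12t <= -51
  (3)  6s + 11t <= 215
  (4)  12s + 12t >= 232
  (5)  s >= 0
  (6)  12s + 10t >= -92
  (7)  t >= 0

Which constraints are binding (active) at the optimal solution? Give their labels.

(1) and (4)

Vertices and P = 2s + 10t:
  (519/46, 308/23) → P = 3599/23
  (424/39, 110/13) → P = 4148/39
  (0, 215/11) → P = 2150/11
  (0, 58/3) → P = 580/3

The minimum is at (424/39, 110/13). Substituting into each constraint, equality holds for (1) and (4); the remaining constraints have slack.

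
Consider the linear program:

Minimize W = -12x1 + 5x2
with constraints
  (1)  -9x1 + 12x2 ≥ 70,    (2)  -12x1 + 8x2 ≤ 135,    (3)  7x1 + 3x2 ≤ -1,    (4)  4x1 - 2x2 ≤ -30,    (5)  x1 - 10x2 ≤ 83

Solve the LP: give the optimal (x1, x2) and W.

x1 = -46/13, x2 = 103/13, minimum W = 1067/13

Corner points and W = -12x1 + 5x2:
  (-265/18, -125/24) → W = 1205/8
  (-22/3, 1/3) → W = 269/3
  (-413/92, 933/92) → W = 9621/92
  (-46/13, 103/13) → W = 1067/13

At the optimal vertex, 7x1 + 3x2 = -1 and 4x1 - 2x2 = -30.
Solving simultaneously gives x1 = -46/13, x2 = 103/13.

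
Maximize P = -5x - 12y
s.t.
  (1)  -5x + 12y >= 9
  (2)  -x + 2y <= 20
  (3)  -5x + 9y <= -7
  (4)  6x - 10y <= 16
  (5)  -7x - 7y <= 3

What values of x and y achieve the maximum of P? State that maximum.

Feasible corners and P = -5x - 12y:
  (11, 16/3) → P = -119
  (141/11, 67/11) → P = -1509/11
  (37/2, 19/2) → P = -413/2

x = 11, y = 16/3, maximum P = -119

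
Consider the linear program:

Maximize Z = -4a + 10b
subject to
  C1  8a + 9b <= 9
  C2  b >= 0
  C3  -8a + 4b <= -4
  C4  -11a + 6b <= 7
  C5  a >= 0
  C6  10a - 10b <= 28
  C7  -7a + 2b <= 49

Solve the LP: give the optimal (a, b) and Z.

Corner points and Z = -4a + 10b:
  (9/8, 0) → Z = -9/2
  (9/13, 5/13) → Z = 14/13
  (1/2, 0) → Z = -2

The optimum lies where 8a + 9b = 9 and -8a + 4b = -4.
Solving simultaneously gives a = 9/13, b = 5/13.

a = 9/13, b = 5/13, maximum Z = 14/13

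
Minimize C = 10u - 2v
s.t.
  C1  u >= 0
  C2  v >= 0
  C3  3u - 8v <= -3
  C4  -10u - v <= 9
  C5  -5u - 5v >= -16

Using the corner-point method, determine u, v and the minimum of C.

u = 0, v = 16/5, minimum C = -32/5

Feasible corners and C = 10u - 2v:
  (0, 3/8) → C = -3/4
  (0, 16/5) → C = -32/5
  (113/55, 63/55) → C = 1004/55

The optimum lies where u = 0 and -5u - 5v = -16.
Solving simultaneously gives u = 0, v = 16/5.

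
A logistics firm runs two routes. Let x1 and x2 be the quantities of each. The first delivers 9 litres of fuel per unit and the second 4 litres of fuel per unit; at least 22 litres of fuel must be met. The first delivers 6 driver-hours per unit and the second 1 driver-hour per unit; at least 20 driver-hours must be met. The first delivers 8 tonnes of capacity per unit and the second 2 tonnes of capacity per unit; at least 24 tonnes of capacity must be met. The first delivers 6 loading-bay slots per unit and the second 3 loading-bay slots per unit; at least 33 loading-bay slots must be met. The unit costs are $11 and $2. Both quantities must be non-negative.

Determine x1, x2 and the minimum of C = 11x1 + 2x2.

Extreme points and C = 11x1 + 2x2:
  (0, 20) → C = 40
  (11/2, 0) → C = 121/2
  (9/4, 13/2) → C = 151/4
The feasible region is unbounded (it extends along (0, 1), (1, 0)), but C strictly increases along every unbounded feasible direction, so there is no improving ray and the minimum is attained at a vertex.

At the optimal vertex, 6x1 + x2 = 20 and 6x1 + 3x2 = 33.
Solving simultaneously gives x1 = 9/4, x2 = 13/2.

x1 = 9/4, x2 = 13/2, minimum C = 151/4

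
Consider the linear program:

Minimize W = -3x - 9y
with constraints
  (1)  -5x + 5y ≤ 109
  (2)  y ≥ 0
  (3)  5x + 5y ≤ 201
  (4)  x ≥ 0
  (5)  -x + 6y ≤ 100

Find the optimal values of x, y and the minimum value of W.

x = 706/35, y = 701/35, minimum W = -8427/35

Extreme points and W = -3x - 9y:
  (201/5, 0) → W = -603/5
  (0, 0) → W = 0
  (706/35, 701/35) → W = -8427/35
  (0, 50/3) → W = -150

The binding constraints are 5x + 5y = 201 and -x + 6y = 100.
Solving simultaneously gives x = 706/35, y = 701/35.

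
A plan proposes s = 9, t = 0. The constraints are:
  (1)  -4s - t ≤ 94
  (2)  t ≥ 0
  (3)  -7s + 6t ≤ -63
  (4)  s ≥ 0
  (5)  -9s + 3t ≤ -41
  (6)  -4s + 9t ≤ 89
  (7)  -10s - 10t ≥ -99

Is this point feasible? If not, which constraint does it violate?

(1): -36 ≤ 94 ✓
(2): 0 ≥ 0 ✓
(3): -63 ≤ -63 ✓
(4): 9 ≥ 0 ✓
(5): -81 ≤ -41 ✓
(6): -36 ≤ 89 ✓
(7): -90 ≥ -99 ✓

feasible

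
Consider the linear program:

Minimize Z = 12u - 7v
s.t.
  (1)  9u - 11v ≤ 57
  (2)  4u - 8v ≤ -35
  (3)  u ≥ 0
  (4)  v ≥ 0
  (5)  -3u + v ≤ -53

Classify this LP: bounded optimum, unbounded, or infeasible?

From the feasible point (841/28, 543/28), moving in the direction (1, 3) keeps every constraint satisfied while Z decreases without bound.

unbounded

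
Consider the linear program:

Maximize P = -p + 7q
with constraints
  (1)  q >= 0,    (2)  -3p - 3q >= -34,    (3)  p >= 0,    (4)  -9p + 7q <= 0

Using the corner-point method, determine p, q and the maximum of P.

Vertices and P = -p + 7q:
  (34/3, 0) → P = -34/3
  (0, 0) → P = 0
  (119/24, 51/8) → P = 119/3

p = 119/24, q = 51/8, maximum P = 119/3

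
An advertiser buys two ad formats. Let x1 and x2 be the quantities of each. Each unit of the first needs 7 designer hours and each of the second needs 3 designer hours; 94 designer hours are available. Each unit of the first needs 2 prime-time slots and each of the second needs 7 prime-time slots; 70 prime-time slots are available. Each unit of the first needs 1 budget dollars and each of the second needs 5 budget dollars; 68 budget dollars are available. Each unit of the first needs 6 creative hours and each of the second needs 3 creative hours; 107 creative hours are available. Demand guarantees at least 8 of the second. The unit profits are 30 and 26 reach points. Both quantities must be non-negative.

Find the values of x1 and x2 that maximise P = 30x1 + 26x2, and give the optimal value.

Extreme points and P = 30x1 + 26x2:
  (0, 10) → P = 260
  (0, 8) → P = 208
  (7, 8) → P = 418

At the optimal vertex, 2x1 + 7x2 = 70 and x2 = 8.
Solving simultaneously gives x1 = 7, x2 = 8.

x1 = 7, x2 = 8, maximum P = 418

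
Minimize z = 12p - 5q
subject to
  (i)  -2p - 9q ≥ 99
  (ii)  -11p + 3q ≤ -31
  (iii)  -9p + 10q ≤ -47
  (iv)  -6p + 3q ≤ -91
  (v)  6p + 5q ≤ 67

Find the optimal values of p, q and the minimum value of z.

Vertices and z = 12p - 5q:
  (87/10, -194/15) → z = 2536/15
  (549/22, -182/11) → z = 4204/11
  (-12, -163/3) → z = 383/3
The feasible region is unbounded (it extends along (5, -6), (-3, -11)), but z strictly increases along every unbounded feasible direction, so there is no improving ray and the minimum is attained at a vertex.

p = -12, q = -163/3, minimum z = 383/3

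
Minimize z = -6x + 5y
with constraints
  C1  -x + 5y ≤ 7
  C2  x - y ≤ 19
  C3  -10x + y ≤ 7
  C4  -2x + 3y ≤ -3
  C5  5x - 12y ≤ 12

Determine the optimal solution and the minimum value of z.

Corner points and z = -6x + 5y:
  (36/7, 17/7) → z = -131/7
  (144/13, 47/13) → z = -629/13
  (0, -1) → z = -5

x = 144/13, y = 47/13, minimum z = -629/13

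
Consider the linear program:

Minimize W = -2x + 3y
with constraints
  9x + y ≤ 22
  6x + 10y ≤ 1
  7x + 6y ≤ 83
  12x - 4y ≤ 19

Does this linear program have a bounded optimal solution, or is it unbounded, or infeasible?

unbounded

From the feasible point (97/72, -17/24), moving in the direction (-4, -12) keeps every constraint satisfied while W decreases without bound.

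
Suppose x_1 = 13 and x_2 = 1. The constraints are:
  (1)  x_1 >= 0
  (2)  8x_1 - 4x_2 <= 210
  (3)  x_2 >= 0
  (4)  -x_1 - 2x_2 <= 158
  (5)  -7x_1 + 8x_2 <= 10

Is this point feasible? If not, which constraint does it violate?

(1): 13 ≥ 0 ✓
(2): 100 ≤ 210 ✓
(3): 1 ≥ 0 ✓
(4): -15 ≤ 158 ✓
(5): -83 ≤ 10 ✓

feasible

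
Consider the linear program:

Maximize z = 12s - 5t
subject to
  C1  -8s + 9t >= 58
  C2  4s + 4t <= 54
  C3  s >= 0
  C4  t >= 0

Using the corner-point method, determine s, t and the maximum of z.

s = 127/34, t = 166/17, maximum z = -4

Vertices and z = 12s - 5t:
  (127/34, 166/17) → z = -4
  (0, 58/9) → z = -290/9
  (0, 27/2) → z = -135/2

The binding constraints are -8s + 9t = 58 and 4s + 4t = 54.
Solving simultaneously gives s = 127/34, t = 166/17.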